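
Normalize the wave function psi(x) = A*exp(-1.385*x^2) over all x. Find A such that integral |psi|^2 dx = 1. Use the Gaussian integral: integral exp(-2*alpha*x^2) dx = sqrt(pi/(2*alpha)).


integral |psi|^2 dx = A^2 * sqrt(pi/(2*alpha)) = 1
A^2 = sqrt(2*alpha/pi)
= sqrt(2 * 1.385 / pi)
= 0.938999
A = sqrt(0.938999)
= 0.969

0.969


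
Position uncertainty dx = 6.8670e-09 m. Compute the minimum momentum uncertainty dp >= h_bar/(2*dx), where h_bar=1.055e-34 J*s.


dp = h_bar / (2 * dx)
= 1.055e-34 / (2 * 6.8670e-09)
= 1.055e-34 / 1.3734e-08
= 7.6817e-27 kg*m/s

7.6817e-27


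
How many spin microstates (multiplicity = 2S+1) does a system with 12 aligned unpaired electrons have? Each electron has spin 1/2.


Total spin S = N * (1/2) = 12 * 0.5 = 6.0
Spin multiplicity = 2S + 1
= 2 * 6.0 + 1
= 13

13


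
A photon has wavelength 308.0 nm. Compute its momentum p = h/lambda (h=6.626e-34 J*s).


p = h / lambda
= 6.626e-34 / (308.0e-9)
= 6.626e-34 / 3.0800e-07
= 2.1513e-27 kg*m/s

2.1513e-27


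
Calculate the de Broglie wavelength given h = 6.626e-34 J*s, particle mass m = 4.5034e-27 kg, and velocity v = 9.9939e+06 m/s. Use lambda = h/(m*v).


lambda = h / (m * v)
= 6.626e-34 / (4.5034e-27 * 9.9939e+06)
= 6.626e-34 / 4.5007e-20
= 1.4722e-14 m

1.4722e-14


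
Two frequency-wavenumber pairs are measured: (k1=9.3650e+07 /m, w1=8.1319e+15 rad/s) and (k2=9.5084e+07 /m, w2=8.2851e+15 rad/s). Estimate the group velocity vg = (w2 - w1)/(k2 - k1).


vg = (w2 - w1) / (k2 - k1)
= (8.2851e+15 - 8.1319e+15) / (9.5084e+07 - 9.3650e+07)
= 1.5320e+14 / 1.4340e+06
= 1.0683e+08 m/s

1.0683e+08


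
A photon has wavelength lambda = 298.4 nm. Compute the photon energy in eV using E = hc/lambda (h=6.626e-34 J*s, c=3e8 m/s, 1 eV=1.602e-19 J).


E = hc / lambda
= (6.626e-34)(3e8) / (298.4e-9)
= 1.9878e-25 / 2.9840e-07
= 6.6615e-19 J
Converting to eV: 6.6615e-19 / 1.602e-19
= 4.1583 eV

4.1583


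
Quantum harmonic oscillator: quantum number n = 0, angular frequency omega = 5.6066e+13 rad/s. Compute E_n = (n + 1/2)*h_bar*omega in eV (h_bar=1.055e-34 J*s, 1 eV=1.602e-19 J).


E = (n + 1/2) * h_bar * omega
= (0 + 0.5) * 1.055e-34 * 5.6066e+13
= 0.5 * 5.9150e-21
= 2.9575e-21 J
= 0.0185 eV

0.0185


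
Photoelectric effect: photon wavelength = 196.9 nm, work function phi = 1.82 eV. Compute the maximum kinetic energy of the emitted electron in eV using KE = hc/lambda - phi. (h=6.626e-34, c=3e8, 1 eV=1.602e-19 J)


E_photon = hc / lambda
= (6.626e-34)(3e8) / (196.9e-9)
= 1.0095e-18 J
= 6.3018 eV
KE = E_photon - phi
= 6.3018 - 1.82
= 4.4818 eV

4.4818


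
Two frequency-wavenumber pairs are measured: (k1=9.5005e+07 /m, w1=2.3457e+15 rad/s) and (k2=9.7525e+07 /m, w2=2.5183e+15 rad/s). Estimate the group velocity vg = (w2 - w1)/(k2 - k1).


vg = (w2 - w1) / (k2 - k1)
= (2.5183e+15 - 2.3457e+15) / (9.7525e+07 - 9.5005e+07)
= 1.7260e+14 / 2.5200e+06
= 6.8492e+07 m/s

6.8492e+07


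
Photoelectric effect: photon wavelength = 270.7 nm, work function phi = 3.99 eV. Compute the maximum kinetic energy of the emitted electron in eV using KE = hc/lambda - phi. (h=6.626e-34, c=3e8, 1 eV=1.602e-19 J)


E_photon = hc / lambda
= (6.626e-34)(3e8) / (270.7e-9)
= 7.3432e-19 J
= 4.5838 eV
KE = E_photon - phi
= 4.5838 - 3.99
= 0.5938 eV

0.5938


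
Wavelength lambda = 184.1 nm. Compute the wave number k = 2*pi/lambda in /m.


k = 2 * pi / lambda
= 6.2832 / (184.1e-9)
= 6.2832 / 1.8410e-07
= 3.4129e+07 /m

3.4129e+07


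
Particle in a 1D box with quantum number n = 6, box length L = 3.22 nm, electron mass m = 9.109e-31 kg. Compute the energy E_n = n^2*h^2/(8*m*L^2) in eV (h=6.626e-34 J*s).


E = n^2 * h^2 / (8 * m * L^2)
= 6^2 * (6.626e-34)^2 / (8 * 9.109e-31 * (3.22e-9)^2)
= 36 * 4.3904e-67 / (8 * 9.109e-31 * 1.0368e-17)
= 2.0919e-19 J
= 1.3058 eV

1.3058


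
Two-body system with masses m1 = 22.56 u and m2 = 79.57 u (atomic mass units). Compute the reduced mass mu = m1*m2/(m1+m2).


mu = m1 * m2 / (m1 + m2)
= 22.56 * 79.57 / (22.56 + 79.57)
= 1795.0992 / 102.13
= 17.5766 u

17.5766


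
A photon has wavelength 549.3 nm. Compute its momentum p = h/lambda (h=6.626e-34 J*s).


p = h / lambda
= 6.626e-34 / (549.3e-9)
= 6.626e-34 / 5.4930e-07
= 1.2063e-27 kg*m/s

1.2063e-27


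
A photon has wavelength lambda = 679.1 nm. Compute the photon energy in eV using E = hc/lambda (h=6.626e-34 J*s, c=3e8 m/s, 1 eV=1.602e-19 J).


E = hc / lambda
= (6.626e-34)(3e8) / (679.1e-9)
= 1.9878e-25 / 6.7910e-07
= 2.9271e-19 J
Converting to eV: 2.9271e-19 / 1.602e-19
= 1.8272 eV

1.8272


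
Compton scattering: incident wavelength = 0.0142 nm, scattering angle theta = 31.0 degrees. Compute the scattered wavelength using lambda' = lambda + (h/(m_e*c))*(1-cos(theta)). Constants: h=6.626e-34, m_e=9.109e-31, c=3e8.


Compton wavelength: h/(m_e*c) = 2.4247e-12 m
d_lambda = 2.4247e-12 * (1 - cos(31.0 deg))
= 2.4247e-12 * 0.142833
= 3.4633e-13 m = 0.000346 nm
lambda' = 0.0142 + 0.000346
= 0.014546 nm

0.014546


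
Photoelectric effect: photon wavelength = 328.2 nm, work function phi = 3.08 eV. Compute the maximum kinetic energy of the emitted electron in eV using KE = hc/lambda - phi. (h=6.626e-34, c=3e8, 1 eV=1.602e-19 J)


E_photon = hc / lambda
= (6.626e-34)(3e8) / (328.2e-9)
= 6.0567e-19 J
= 3.7807 eV
KE = E_photon - phi
= 3.7807 - 3.08
= 0.7007 eV

0.7007


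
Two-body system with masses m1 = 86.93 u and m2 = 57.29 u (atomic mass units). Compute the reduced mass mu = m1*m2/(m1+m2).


mu = m1 * m2 / (m1 + m2)
= 86.93 * 57.29 / (86.93 + 57.29)
= 4980.2197 / 144.22
= 34.5321 u

34.5321


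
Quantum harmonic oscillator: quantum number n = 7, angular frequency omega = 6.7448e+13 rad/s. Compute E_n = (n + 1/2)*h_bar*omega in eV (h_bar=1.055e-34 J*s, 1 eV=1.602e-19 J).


E = (n + 1/2) * h_bar * omega
= (7 + 0.5) * 1.055e-34 * 6.7448e+13
= 7.5 * 7.1158e-21
= 5.3368e-20 J
= 0.3331 eV

0.3331


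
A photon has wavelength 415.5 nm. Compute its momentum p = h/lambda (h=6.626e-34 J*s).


p = h / lambda
= 6.626e-34 / (415.5e-9)
= 6.626e-34 / 4.1550e-07
= 1.5947e-27 kg*m/s

1.5947e-27


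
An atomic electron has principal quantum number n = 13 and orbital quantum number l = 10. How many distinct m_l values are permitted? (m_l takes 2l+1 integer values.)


m_l ranges from -l to +l in integer steps
So m_l goes from -10 to +10
Count = 2l + 1 = 2*10 + 1
= 21

21


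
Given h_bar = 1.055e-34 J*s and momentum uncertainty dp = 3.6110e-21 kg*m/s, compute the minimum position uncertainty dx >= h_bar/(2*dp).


dx = h_bar / (2 * dp)
= 1.055e-34 / (2 * 3.6110e-21)
= 1.055e-34 / 7.2220e-21
= 1.4608e-14 m

1.4608e-14


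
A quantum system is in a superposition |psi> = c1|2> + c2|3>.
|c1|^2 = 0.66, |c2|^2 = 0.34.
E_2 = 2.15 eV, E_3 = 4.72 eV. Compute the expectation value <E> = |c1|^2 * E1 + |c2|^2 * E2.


<E> = |c1|^2 * E1 + |c2|^2 * E2
= 0.66 * 2.15 + 0.34 * 4.72
= 1.419 + 1.6048
= 3.0238 eV

3.0238


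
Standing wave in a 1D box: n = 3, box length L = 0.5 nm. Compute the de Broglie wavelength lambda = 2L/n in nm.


lambda = 2L / n
= 2 * 0.5 / 3
= 1.0 / 3
= 0.3333 nm

0.3333


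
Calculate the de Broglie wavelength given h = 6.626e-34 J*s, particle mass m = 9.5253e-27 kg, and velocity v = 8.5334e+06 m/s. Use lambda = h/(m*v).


lambda = h / (m * v)
= 6.626e-34 / (9.5253e-27 * 8.5334e+06)
= 6.626e-34 / 8.1283e-20
= 8.1517e-15 m

8.1517e-15


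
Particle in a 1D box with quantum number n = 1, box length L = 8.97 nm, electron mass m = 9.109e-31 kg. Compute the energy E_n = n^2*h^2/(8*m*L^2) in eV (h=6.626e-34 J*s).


E = n^2 * h^2 / (8 * m * L^2)
= 1^2 * (6.626e-34)^2 / (8 * 9.109e-31 * (8.97e-9)^2)
= 1 * 4.3904e-67 / (8 * 9.109e-31 * 8.0461e-17)
= 7.4879e-22 J
= 0.0047 eV

0.0047


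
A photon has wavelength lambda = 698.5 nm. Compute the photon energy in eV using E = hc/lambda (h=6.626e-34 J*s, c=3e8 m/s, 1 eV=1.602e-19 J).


E = hc / lambda
= (6.626e-34)(3e8) / (698.5e-9)
= 1.9878e-25 / 6.9850e-07
= 2.8458e-19 J
Converting to eV: 2.8458e-19 / 1.602e-19
= 1.7764 eV

1.7764


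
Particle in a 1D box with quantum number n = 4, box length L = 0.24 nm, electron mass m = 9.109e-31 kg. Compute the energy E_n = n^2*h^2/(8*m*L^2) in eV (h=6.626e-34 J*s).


E = n^2 * h^2 / (8 * m * L^2)
= 4^2 * (6.626e-34)^2 / (8 * 9.109e-31 * (0.24e-9)^2)
= 16 * 4.3904e-67 / (8 * 9.109e-31 * 5.7600e-20)
= 1.6736e-17 J
= 104.4665 eV

104.4665


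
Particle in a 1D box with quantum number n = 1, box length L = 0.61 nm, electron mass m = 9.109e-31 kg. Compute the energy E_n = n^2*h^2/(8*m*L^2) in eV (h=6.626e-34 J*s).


E = n^2 * h^2 / (8 * m * L^2)
= 1^2 * (6.626e-34)^2 / (8 * 9.109e-31 * (0.61e-9)^2)
= 1 * 4.3904e-67 / (8 * 9.109e-31 * 3.7210e-19)
= 1.6191e-19 J
= 1.0107 eV

1.0107


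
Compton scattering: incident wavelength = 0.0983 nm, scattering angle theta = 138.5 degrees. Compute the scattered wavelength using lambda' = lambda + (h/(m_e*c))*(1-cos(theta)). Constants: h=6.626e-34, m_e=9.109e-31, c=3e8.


Compton wavelength: h/(m_e*c) = 2.4247e-12 m
d_lambda = 2.4247e-12 * (1 - cos(138.5 deg))
= 2.4247e-12 * 1.748956
= 4.2407e-12 m = 0.004241 nm
lambda' = 0.0983 + 0.004241
= 0.102541 nm

0.102541


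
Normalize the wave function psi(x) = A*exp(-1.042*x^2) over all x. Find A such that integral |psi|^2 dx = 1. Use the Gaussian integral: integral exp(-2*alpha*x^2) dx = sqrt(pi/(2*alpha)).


integral |psi|^2 dx = A^2 * sqrt(pi/(2*alpha)) = 1
A^2 = sqrt(2*alpha/pi)
= sqrt(2 * 1.042 / pi)
= 0.814468
A = sqrt(0.814468)
= 0.9025

0.9025


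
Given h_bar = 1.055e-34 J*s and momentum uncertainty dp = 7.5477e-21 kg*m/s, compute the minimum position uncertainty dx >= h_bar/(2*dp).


dx = h_bar / (2 * dp)
= 1.055e-34 / (2 * 7.5477e-21)
= 1.055e-34 / 1.5095e-20
= 6.9889e-15 m

6.9889e-15


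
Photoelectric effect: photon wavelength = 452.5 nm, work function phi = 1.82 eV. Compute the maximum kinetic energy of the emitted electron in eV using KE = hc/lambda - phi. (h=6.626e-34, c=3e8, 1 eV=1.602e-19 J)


E_photon = hc / lambda
= (6.626e-34)(3e8) / (452.5e-9)
= 4.3929e-19 J
= 2.7422 eV
KE = E_photon - phi
= 2.7422 - 1.82
= 0.9222 eV

0.9222


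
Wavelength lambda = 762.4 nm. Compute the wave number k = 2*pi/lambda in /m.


k = 2 * pi / lambda
= 6.2832 / (762.4e-9)
= 6.2832 / 7.6240e-07
= 8.2413e+06 /m

8.2413e+06


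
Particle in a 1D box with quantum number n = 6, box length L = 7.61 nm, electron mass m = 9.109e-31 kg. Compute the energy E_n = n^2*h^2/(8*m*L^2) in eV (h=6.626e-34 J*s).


E = n^2 * h^2 / (8 * m * L^2)
= 6^2 * (6.626e-34)^2 / (8 * 9.109e-31 * (7.61e-9)^2)
= 36 * 4.3904e-67 / (8 * 9.109e-31 * 5.7912e-17)
= 3.7452e-20 J
= 0.2338 eV

0.2338


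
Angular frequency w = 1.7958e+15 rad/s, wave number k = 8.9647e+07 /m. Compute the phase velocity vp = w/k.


vp = w / k
= 1.7958e+15 / 8.9647e+07
= 2.0032e+07 m/s

2.0032e+07


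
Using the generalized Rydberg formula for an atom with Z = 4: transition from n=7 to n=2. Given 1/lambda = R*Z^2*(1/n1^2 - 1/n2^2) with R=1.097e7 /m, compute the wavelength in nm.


1/lambda = R * Z^2 * (1/n1^2 - 1/n2^2)
= 1.097e7 * 4^2 * (1/2^2 - 1/7^2)
= 1.097e7 * 16 * (0.25 - 0.020408)
= 4.0298e+07 /m
lambda = 1 / 4.0298e+07
= 24.8152 nm

24.8152


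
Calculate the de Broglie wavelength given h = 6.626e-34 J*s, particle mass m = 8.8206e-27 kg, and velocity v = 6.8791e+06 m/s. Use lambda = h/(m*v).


lambda = h / (m * v)
= 6.626e-34 / (8.8206e-27 * 6.8791e+06)
= 6.626e-34 / 6.0678e-20
= 1.0920e-14 m

1.0920e-14


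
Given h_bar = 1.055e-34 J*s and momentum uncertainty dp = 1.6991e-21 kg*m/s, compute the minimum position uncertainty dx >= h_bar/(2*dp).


dx = h_bar / (2 * dp)
= 1.055e-34 / (2 * 1.6991e-21)
= 1.055e-34 / 3.3982e-21
= 3.1046e-14 m

3.1046e-14


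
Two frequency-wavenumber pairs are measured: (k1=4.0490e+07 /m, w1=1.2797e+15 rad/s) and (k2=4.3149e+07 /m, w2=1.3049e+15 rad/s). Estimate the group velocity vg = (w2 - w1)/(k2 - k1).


vg = (w2 - w1) / (k2 - k1)
= (1.3049e+15 - 1.2797e+15) / (4.3149e+07 - 4.0490e+07)
= 2.5200e+13 / 2.6590e+06
= 9.4772e+06 m/s

9.4772e+06


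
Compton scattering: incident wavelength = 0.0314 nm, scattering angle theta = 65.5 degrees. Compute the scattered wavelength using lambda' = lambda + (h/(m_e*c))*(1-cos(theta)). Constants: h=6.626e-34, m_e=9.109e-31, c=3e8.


Compton wavelength: h/(m_e*c) = 2.4247e-12 m
d_lambda = 2.4247e-12 * (1 - cos(65.5 deg))
= 2.4247e-12 * 0.585307
= 1.4192e-12 m = 0.001419 nm
lambda' = 0.0314 + 0.001419
= 0.032819 nm

0.032819


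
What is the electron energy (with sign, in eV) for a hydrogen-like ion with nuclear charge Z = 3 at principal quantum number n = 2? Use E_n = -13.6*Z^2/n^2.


E_n = -13.6 * Z^2 / n^2
= -13.6 * 3^2 / 2^2
= -13.6 * 9 / 4
= -30.6 eV

-30.6


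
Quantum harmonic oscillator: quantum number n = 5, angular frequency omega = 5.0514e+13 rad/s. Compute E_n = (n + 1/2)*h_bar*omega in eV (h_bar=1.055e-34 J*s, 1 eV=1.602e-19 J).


E = (n + 1/2) * h_bar * omega
= (5 + 0.5) * 1.055e-34 * 5.0514e+13
= 5.5 * 5.3292e-21
= 2.9311e-20 J
= 0.183 eV

0.183


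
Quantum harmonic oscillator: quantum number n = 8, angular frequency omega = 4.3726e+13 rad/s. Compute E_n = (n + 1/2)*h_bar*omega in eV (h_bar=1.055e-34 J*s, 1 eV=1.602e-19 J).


E = (n + 1/2) * h_bar * omega
= (8 + 0.5) * 1.055e-34 * 4.3726e+13
= 8.5 * 4.6131e-21
= 3.9211e-20 J
= 0.2448 eV

0.2448


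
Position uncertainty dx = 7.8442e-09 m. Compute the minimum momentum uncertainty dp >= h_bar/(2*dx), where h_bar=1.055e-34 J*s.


dp = h_bar / (2 * dx)
= 1.055e-34 / (2 * 7.8442e-09)
= 1.055e-34 / 1.5688e-08
= 6.7247e-27 kg*m/s

6.7247e-27


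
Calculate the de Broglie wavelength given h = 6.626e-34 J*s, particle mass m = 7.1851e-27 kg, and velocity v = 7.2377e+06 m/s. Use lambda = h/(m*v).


lambda = h / (m * v)
= 6.626e-34 / (7.1851e-27 * 7.2377e+06)
= 6.626e-34 / 5.2004e-20
= 1.2741e-14 m

1.2741e-14


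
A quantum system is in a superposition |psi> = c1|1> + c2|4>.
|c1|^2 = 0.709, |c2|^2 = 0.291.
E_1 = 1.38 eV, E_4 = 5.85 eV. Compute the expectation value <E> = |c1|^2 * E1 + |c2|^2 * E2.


<E> = |c1|^2 * E1 + |c2|^2 * E2
= 0.709 * 1.38 + 0.291 * 5.85
= 0.9784 + 1.7023
= 2.6808 eV

2.6808


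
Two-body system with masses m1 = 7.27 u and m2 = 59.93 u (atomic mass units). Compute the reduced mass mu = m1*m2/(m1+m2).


mu = m1 * m2 / (m1 + m2)
= 7.27 * 59.93 / (7.27 + 59.93)
= 435.6911 / 67.2
= 6.4835 u

6.4835


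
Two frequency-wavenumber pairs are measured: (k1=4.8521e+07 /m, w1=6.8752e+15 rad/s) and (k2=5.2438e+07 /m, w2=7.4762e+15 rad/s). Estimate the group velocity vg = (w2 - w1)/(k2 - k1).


vg = (w2 - w1) / (k2 - k1)
= (7.4762e+15 - 6.8752e+15) / (5.2438e+07 - 4.8521e+07)
= 6.0100e+14 / 3.9170e+06
= 1.5343e+08 m/s

1.5343e+08


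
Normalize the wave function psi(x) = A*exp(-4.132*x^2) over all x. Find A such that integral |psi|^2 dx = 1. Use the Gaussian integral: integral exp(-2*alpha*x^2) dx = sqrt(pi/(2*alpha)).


integral |psi|^2 dx = A^2 * sqrt(pi/(2*alpha)) = 1
A^2 = sqrt(2*alpha/pi)
= sqrt(2 * 4.132 / pi)
= 1.621886
A = sqrt(1.621886)
= 1.2735

1.2735


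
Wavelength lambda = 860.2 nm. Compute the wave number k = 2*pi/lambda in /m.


k = 2 * pi / lambda
= 6.2832 / (860.2e-9)
= 6.2832 / 8.6020e-07
= 7.3043e+06 /m

7.3043e+06


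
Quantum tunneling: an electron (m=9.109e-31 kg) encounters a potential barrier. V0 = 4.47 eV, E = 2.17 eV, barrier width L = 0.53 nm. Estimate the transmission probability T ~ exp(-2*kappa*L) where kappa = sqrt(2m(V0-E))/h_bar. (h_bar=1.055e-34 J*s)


V0 - E = 2.3 eV = 3.6846e-19 J
kappa = sqrt(2 * m * (V0-E)) / h_bar
= sqrt(2 * 9.109e-31 * 3.6846e-19) / 1.055e-34
= 7.7659e+09 /m
2*kappa*L = 2 * 7.7659e+09 * 0.53e-9
= 8.2319
T = exp(-8.2319) = 2.660362e-04

2.660362e-04


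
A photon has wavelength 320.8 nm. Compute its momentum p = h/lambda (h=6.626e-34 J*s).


p = h / lambda
= 6.626e-34 / (320.8e-9)
= 6.626e-34 / 3.2080e-07
= 2.0655e-27 kg*m/s

2.0655e-27


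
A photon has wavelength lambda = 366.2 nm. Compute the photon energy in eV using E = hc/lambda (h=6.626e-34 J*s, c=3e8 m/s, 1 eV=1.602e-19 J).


E = hc / lambda
= (6.626e-34)(3e8) / (366.2e-9)
= 1.9878e-25 / 3.6620e-07
= 5.4282e-19 J
Converting to eV: 5.4282e-19 / 1.602e-19
= 3.3884 eV

3.3884


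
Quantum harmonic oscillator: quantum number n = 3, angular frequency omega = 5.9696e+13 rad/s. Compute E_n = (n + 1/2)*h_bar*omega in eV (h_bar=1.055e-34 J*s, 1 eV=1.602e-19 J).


E = (n + 1/2) * h_bar * omega
= (3 + 0.5) * 1.055e-34 * 5.9696e+13
= 3.5 * 6.2979e-21
= 2.2043e-20 J
= 0.1376 eV

0.1376


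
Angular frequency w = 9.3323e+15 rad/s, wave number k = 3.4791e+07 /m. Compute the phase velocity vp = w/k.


vp = w / k
= 9.3323e+15 / 3.4791e+07
= 2.6824e+08 m/s

2.6824e+08


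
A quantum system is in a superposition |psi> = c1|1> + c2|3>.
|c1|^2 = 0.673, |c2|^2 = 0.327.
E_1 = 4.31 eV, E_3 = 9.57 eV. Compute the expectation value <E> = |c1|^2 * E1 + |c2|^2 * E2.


<E> = |c1|^2 * E1 + |c2|^2 * E2
= 0.673 * 4.31 + 0.327 * 9.57
= 2.9006 + 3.1294
= 6.03 eV

6.03


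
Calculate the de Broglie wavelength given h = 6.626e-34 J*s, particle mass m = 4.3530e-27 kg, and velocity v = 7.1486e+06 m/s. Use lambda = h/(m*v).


lambda = h / (m * v)
= 6.626e-34 / (4.3530e-27 * 7.1486e+06)
= 6.626e-34 / 3.1118e-20
= 2.1293e-14 m

2.1293e-14


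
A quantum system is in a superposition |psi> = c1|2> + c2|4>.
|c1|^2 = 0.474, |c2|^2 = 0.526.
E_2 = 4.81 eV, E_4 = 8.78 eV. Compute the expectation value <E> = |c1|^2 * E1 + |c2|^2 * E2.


<E> = |c1|^2 * E1 + |c2|^2 * E2
= 0.474 * 4.81 + 0.526 * 8.78
= 2.2799 + 4.6183
= 6.8982 eV

6.8982


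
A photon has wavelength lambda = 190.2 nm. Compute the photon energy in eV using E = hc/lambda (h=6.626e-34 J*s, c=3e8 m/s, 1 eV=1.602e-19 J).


E = hc / lambda
= (6.626e-34)(3e8) / (190.2e-9)
= 1.9878e-25 / 1.9020e-07
= 1.0451e-18 J
Converting to eV: 1.0451e-18 / 1.602e-19
= 6.5238 eV

6.5238


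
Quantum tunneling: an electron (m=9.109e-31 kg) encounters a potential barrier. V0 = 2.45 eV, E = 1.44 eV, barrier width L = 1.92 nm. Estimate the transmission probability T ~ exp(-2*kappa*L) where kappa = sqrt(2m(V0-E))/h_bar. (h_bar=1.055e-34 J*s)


V0 - E = 1.01 eV = 1.6180e-19 J
kappa = sqrt(2 * m * (V0-E)) / h_bar
= sqrt(2 * 9.109e-31 * 1.6180e-19) / 1.055e-34
= 5.1462e+09 /m
2*kappa*L = 2 * 5.1462e+09 * 1.92e-9
= 19.7616
T = exp(-19.7616) = 2.616176e-09

2.616176e-09


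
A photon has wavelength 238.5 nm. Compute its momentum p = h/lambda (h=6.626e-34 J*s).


p = h / lambda
= 6.626e-34 / (238.5e-9)
= 6.626e-34 / 2.3850e-07
= 2.7782e-27 kg*m/s

2.7782e-27


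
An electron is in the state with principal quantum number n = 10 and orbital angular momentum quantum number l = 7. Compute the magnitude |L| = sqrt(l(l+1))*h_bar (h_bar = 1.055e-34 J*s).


L = sqrt(l*(l+1)) * h_bar
= sqrt(7 * 8) * 1.055e-34
= sqrt(56) * 1.055e-34
= 7.4833 * 1.055e-34
= 7.8949e-34 J*s

7.8949e-34


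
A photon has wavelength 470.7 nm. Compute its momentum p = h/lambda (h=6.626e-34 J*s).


p = h / lambda
= 6.626e-34 / (470.7e-9)
= 6.626e-34 / 4.7070e-07
= 1.4077e-27 kg*m/s

1.4077e-27


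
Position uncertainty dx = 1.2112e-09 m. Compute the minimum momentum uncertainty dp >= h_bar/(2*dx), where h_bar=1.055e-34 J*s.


dp = h_bar / (2 * dx)
= 1.055e-34 / (2 * 1.2112e-09)
= 1.055e-34 / 2.4224e-09
= 4.3552e-26 kg*m/s

4.3552e-26


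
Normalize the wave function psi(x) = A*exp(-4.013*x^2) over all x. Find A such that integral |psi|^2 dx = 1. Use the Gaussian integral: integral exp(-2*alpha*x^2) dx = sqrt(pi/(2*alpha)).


integral |psi|^2 dx = A^2 * sqrt(pi/(2*alpha)) = 1
A^2 = sqrt(2*alpha/pi)
= sqrt(2 * 4.013 / pi)
= 1.59836
A = sqrt(1.59836)
= 1.2643

1.2643


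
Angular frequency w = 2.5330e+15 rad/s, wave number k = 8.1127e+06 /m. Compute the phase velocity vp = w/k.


vp = w / k
= 2.5330e+15 / 8.1127e+06
= 3.1223e+08 m/s

3.1223e+08


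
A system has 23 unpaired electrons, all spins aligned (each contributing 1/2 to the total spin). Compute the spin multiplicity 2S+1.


Total spin S = N * (1/2) = 23 * 0.5 = 11.5
Spin multiplicity = 2S + 1
= 2 * 11.5 + 1
= 24

24


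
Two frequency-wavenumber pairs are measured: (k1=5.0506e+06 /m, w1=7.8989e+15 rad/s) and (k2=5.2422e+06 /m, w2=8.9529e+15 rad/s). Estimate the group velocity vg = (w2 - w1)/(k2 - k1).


vg = (w2 - w1) / (k2 - k1)
= (8.9529e+15 - 7.8989e+15) / (5.2422e+06 - 5.0506e+06)
= 1.0540e+15 / 1.9160e+05
= 5.5010e+09 m/s

5.5010e+09


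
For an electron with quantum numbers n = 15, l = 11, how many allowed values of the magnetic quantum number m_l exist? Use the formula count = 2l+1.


m_l ranges from -l to +l in integer steps
So m_l goes from -11 to +11
Count = 2l + 1 = 2*11 + 1
= 23

23


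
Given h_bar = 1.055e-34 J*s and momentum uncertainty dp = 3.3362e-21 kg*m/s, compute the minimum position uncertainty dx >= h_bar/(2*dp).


dx = h_bar / (2 * dp)
= 1.055e-34 / (2 * 3.3362e-21)
= 1.055e-34 / 6.6724e-21
= 1.5811e-14 m

1.5811e-14


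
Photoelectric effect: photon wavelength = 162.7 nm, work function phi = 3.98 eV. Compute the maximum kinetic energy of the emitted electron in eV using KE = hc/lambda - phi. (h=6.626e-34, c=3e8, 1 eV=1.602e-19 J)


E_photon = hc / lambda
= (6.626e-34)(3e8) / (162.7e-9)
= 1.2218e-18 J
= 7.6265 eV
KE = E_photon - phi
= 7.6265 - 3.98
= 3.6465 eV

3.6465


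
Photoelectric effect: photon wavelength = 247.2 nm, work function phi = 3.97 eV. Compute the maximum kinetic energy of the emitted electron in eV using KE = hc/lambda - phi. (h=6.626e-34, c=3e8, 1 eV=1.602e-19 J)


E_photon = hc / lambda
= (6.626e-34)(3e8) / (247.2e-9)
= 8.0413e-19 J
= 5.0195 eV
KE = E_photon - phi
= 5.0195 - 3.97
= 1.0495 eV

1.0495


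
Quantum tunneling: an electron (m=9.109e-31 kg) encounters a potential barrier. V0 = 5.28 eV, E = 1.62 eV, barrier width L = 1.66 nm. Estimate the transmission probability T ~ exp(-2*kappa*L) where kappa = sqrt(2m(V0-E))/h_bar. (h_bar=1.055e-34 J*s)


V0 - E = 3.66 eV = 5.8633e-19 J
kappa = sqrt(2 * m * (V0-E)) / h_bar
= sqrt(2 * 9.109e-31 * 5.8633e-19) / 1.055e-34
= 9.7965e+09 /m
2*kappa*L = 2 * 9.7965e+09 * 1.66e-9
= 32.5243
T = exp(-32.5243) = 7.496906e-15

7.496906e-15


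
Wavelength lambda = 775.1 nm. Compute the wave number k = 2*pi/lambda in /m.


k = 2 * pi / lambda
= 6.2832 / (775.1e-9)
= 6.2832 / 7.7510e-07
= 8.1063e+06 /m

8.1063e+06


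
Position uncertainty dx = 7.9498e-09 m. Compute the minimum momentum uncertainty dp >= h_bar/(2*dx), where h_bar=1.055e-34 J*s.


dp = h_bar / (2 * dx)
= 1.055e-34 / (2 * 7.9498e-09)
= 1.055e-34 / 1.5900e-08
= 6.6354e-27 kg*m/s

6.6354e-27


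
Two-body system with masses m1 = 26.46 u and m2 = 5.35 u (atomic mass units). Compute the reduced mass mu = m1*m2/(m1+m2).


mu = m1 * m2 / (m1 + m2)
= 26.46 * 5.35 / (26.46 + 5.35)
= 141.561 / 31.81
= 4.4502 u

4.4502


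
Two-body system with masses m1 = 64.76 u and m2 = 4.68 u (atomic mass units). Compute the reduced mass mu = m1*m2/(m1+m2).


mu = m1 * m2 / (m1 + m2)
= 64.76 * 4.68 / (64.76 + 4.68)
= 303.0768 / 69.44
= 4.3646 u

4.3646


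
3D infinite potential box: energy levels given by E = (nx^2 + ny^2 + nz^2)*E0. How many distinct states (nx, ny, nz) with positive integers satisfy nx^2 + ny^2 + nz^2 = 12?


Enumerate all (nx, ny, nz) with nx^2 + ny^2 + nz^2 = 12:
(2,2,2)
Total degeneracy = 1

1


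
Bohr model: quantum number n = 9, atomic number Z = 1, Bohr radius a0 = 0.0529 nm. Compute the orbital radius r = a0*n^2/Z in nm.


r = a0 * n^2 / Z
= 0.0529 * 9^2 / 1
= 0.0529 * 81 / 1
= 4.2849 nm

4.2849


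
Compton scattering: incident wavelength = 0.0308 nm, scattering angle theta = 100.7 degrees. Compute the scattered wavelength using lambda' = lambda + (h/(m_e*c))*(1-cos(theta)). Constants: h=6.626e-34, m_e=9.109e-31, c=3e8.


Compton wavelength: h/(m_e*c) = 2.4247e-12 m
d_lambda = 2.4247e-12 * (1 - cos(100.7 deg))
= 2.4247e-12 * 1.185667
= 2.8749e-12 m = 0.002875 nm
lambda' = 0.0308 + 0.002875
= 0.033675 nm

0.033675


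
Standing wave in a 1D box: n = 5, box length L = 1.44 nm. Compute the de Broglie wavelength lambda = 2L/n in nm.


lambda = 2L / n
= 2 * 1.44 / 5
= 2.88 / 5
= 0.576 nm

0.576


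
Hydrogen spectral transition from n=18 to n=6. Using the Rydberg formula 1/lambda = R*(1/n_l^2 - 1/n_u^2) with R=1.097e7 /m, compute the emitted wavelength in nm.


1/lambda = R * (1/n_l^2 - 1/n_u^2)
= 1.097e7 * (1/6^2 - 1/18^2)
= 1.097e7 * (0.027778 - 0.003086)
= 1.097e7 * 0.024691
= 2.7086e+05 /m
lambda = 1 / 2.7086e+05 = 3691.887 nm

3691.887


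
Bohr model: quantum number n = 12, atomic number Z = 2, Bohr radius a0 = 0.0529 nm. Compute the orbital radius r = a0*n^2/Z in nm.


r = a0 * n^2 / Z
= 0.0529 * 12^2 / 2
= 0.0529 * 144 / 2
= 3.8088 nm

3.8088


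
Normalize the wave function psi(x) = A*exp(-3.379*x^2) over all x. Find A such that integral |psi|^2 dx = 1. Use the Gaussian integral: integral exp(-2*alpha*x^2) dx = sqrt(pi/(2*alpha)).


integral |psi|^2 dx = A^2 * sqrt(pi/(2*alpha)) = 1
A^2 = sqrt(2*alpha/pi)
= sqrt(2 * 3.379 / pi)
= 1.466676
A = sqrt(1.466676)
= 1.2111

1.2111


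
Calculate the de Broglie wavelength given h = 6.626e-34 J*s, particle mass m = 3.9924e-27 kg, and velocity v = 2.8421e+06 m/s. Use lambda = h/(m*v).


lambda = h / (m * v)
= 6.626e-34 / (3.9924e-27 * 2.8421e+06)
= 6.626e-34 / 1.1347e-20
= 5.8395e-14 m

5.8395e-14


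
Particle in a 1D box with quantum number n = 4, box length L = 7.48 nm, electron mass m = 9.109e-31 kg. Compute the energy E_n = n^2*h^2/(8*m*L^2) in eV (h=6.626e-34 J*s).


E = n^2 * h^2 / (8 * m * L^2)
= 4^2 * (6.626e-34)^2 / (8 * 9.109e-31 * (7.48e-9)^2)
= 16 * 4.3904e-67 / (8 * 9.109e-31 * 5.5950e-17)
= 1.7229e-20 J
= 0.1075 eV

0.1075


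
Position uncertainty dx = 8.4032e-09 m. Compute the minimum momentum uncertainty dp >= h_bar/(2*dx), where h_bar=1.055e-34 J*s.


dp = h_bar / (2 * dx)
= 1.055e-34 / (2 * 8.4032e-09)
= 1.055e-34 / 1.6806e-08
= 6.2774e-27 kg*m/s

6.2774e-27


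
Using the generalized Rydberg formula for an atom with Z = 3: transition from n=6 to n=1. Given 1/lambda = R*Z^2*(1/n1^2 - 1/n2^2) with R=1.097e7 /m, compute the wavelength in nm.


1/lambda = R * Z^2 * (1/n1^2 - 1/n2^2)
= 1.097e7 * 3^2 * (1/1^2 - 1/6^2)
= 1.097e7 * 9 * (1.0 - 0.027778)
= 9.5988e+07 /m
lambda = 1 / 9.5988e+07
= 10.418 nm

10.418


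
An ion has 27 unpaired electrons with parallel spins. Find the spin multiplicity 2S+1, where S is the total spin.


Total spin S = N * (1/2) = 27 * 0.5 = 13.5
Spin multiplicity = 2S + 1
= 2 * 13.5 + 1
= 28

28


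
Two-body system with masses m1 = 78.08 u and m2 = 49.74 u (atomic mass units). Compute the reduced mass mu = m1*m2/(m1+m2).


mu = m1 * m2 / (m1 + m2)
= 78.08 * 49.74 / (78.08 + 49.74)
= 3883.6992 / 127.82
= 30.3841 u

30.3841


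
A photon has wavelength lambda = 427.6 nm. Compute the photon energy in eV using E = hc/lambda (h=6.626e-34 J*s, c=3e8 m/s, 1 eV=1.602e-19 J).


E = hc / lambda
= (6.626e-34)(3e8) / (427.6e-9)
= 1.9878e-25 / 4.2760e-07
= 4.6487e-19 J
Converting to eV: 4.6487e-19 / 1.602e-19
= 2.9018 eV

2.9018


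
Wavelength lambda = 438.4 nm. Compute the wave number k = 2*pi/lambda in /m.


k = 2 * pi / lambda
= 6.2832 / (438.4e-9)
= 6.2832 / 4.3840e-07
= 1.4332e+07 /m

1.4332e+07


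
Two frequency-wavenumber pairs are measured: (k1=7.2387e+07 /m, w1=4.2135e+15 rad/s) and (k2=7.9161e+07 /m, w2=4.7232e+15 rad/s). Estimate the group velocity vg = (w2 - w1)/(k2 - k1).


vg = (w2 - w1) / (k2 - k1)
= (4.7232e+15 - 4.2135e+15) / (7.9161e+07 - 7.2387e+07)
= 5.0970e+14 / 6.7740e+06
= 7.5244e+07 m/s

7.5244e+07


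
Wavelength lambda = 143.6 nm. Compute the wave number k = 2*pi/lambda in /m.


k = 2 * pi / lambda
= 6.2832 / (143.6e-9)
= 6.2832 / 1.4360e-07
= 4.3755e+07 /m

4.3755e+07


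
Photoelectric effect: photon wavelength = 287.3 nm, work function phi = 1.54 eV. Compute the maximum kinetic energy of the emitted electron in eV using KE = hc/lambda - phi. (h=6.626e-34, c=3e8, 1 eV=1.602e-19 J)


E_photon = hc / lambda
= (6.626e-34)(3e8) / (287.3e-9)
= 6.9189e-19 J
= 4.3189 eV
KE = E_photon - phi
= 4.3189 - 1.54
= 2.7789 eV

2.7789


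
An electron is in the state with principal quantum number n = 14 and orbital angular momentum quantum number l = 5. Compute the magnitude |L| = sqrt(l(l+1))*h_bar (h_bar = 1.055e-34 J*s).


L = sqrt(l*(l+1)) * h_bar
= sqrt(5 * 6) * 1.055e-34
= sqrt(30) * 1.055e-34
= 5.4772 * 1.055e-34
= 5.7785e-34 J*s

5.7785e-34


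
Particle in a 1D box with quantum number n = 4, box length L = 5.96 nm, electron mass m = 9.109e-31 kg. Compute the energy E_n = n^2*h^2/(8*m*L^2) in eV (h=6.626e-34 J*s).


E = n^2 * h^2 / (8 * m * L^2)
= 4^2 * (6.626e-34)^2 / (8 * 9.109e-31 * (5.96e-9)^2)
= 16 * 4.3904e-67 / (8 * 9.109e-31 * 3.5522e-17)
= 2.7137e-20 J
= 0.1694 eV

0.1694


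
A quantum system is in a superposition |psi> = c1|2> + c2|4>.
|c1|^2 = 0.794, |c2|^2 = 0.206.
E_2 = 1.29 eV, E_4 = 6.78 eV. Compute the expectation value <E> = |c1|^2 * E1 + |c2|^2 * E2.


<E> = |c1|^2 * E1 + |c2|^2 * E2
= 0.794 * 1.29 + 0.206 * 6.78
= 1.0243 + 1.3967
= 2.4209 eV

2.4209


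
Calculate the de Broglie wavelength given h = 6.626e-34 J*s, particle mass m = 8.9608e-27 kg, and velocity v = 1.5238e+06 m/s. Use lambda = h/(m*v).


lambda = h / (m * v)
= 6.626e-34 / (8.9608e-27 * 1.5238e+06)
= 6.626e-34 / 1.3654e-20
= 4.8526e-14 m

4.8526e-14


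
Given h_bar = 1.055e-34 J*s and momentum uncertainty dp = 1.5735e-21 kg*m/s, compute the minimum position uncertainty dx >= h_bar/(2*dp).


dx = h_bar / (2 * dp)
= 1.055e-34 / (2 * 1.5735e-21)
= 1.055e-34 / 3.1470e-21
= 3.3524e-14 m

3.3524e-14


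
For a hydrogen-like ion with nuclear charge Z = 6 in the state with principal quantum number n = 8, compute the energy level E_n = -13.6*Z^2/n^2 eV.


E_n = -13.6 * Z^2 / n^2
= -13.6 * 6^2 / 8^2
= -13.6 * 36 / 64
= -7.65 eV

-7.65


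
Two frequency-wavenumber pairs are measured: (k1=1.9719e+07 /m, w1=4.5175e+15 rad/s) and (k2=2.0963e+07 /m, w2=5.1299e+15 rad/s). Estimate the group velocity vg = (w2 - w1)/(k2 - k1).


vg = (w2 - w1) / (k2 - k1)
= (5.1299e+15 - 4.5175e+15) / (2.0963e+07 - 1.9719e+07)
= 6.1240e+14 / 1.2440e+06
= 4.9228e+08 m/s

4.9228e+08


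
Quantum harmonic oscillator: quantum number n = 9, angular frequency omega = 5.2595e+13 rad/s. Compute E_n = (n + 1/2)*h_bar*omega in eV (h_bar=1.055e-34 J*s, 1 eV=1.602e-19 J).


E = (n + 1/2) * h_bar * omega
= (9 + 0.5) * 1.055e-34 * 5.2595e+13
= 9.5 * 5.5488e-21
= 5.2713e-20 J
= 0.329 eV

0.329


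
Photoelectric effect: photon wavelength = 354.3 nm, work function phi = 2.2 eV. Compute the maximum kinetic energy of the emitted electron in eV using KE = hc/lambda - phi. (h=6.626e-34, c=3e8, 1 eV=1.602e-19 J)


E_photon = hc / lambda
= (6.626e-34)(3e8) / (354.3e-9)
= 5.6105e-19 J
= 3.5022 eV
KE = E_photon - phi
= 3.5022 - 2.2
= 1.3022 eV

1.3022


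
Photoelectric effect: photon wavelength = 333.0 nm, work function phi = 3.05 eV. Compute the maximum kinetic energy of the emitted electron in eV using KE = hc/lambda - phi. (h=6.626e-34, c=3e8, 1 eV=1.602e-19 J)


E_photon = hc / lambda
= (6.626e-34)(3e8) / (333.0e-9)
= 5.9694e-19 J
= 3.7262 eV
KE = E_photon - phi
= 3.7262 - 3.05
= 0.6762 eV

0.6762


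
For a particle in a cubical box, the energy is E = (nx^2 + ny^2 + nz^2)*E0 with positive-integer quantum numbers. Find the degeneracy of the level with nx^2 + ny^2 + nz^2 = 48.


Enumerate all (nx, ny, nz) with nx^2 + ny^2 + nz^2 = 48:
(4,4,4)
Total degeneracy = 1

1


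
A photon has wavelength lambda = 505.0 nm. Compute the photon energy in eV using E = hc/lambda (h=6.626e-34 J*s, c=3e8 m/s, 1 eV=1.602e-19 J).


E = hc / lambda
= (6.626e-34)(3e8) / (505.0e-9)
= 1.9878e-25 / 5.0500e-07
= 3.9362e-19 J
Converting to eV: 3.9362e-19 / 1.602e-19
= 2.4571 eV

2.4571


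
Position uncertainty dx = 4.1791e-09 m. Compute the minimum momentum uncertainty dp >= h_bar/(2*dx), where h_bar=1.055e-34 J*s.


dp = h_bar / (2 * dx)
= 1.055e-34 / (2 * 4.1791e-09)
= 1.055e-34 / 8.3582e-09
= 1.2622e-26 kg*m/s

1.2622e-26


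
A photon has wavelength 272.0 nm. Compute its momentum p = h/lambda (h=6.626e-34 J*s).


p = h / lambda
= 6.626e-34 / (272.0e-9)
= 6.626e-34 / 2.7200e-07
= 2.4360e-27 kg*m/s

2.4360e-27


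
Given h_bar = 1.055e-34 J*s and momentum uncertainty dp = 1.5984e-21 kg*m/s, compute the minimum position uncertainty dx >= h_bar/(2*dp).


dx = h_bar / (2 * dp)
= 1.055e-34 / (2 * 1.5984e-21)
= 1.055e-34 / 3.1968e-21
= 3.3002e-14 m

3.3002e-14


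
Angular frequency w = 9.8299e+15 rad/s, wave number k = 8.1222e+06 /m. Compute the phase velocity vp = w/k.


vp = w / k
= 9.8299e+15 / 8.1222e+06
= 1.2103e+09 m/s

1.2103e+09


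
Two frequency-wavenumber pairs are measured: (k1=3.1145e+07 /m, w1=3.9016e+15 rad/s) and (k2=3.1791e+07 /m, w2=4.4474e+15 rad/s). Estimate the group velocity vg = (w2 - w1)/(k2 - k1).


vg = (w2 - w1) / (k2 - k1)
= (4.4474e+15 - 3.9016e+15) / (3.1791e+07 - 3.1145e+07)
= 5.4580e+14 / 6.4600e+05
= 8.4489e+08 m/s

8.4489e+08


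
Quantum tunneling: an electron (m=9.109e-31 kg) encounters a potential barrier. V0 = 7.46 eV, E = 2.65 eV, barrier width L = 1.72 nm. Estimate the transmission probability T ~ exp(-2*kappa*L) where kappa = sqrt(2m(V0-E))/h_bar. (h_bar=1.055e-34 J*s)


V0 - E = 4.81 eV = 7.7056e-19 J
kappa = sqrt(2 * m * (V0-E)) / h_bar
= sqrt(2 * 9.109e-31 * 7.7056e-19) / 1.055e-34
= 1.1231e+10 /m
2*kappa*L = 2 * 1.1231e+10 * 1.72e-9
= 38.6332
T = exp(-38.6332) = 1.666617e-17

1.666617e-17


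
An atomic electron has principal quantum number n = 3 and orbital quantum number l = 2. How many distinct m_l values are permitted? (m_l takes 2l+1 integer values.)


m_l ranges from -l to +l in integer steps
So m_l goes from -2 to +2
Count = 2l + 1 = 2*2 + 1
= 5

5


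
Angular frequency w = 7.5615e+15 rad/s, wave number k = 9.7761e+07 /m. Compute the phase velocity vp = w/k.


vp = w / k
= 7.5615e+15 / 9.7761e+07
= 7.7347e+07 m/s

7.7347e+07


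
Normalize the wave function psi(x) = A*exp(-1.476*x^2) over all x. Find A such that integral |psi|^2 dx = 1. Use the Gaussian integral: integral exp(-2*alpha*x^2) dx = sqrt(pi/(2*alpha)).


integral |psi|^2 dx = A^2 * sqrt(pi/(2*alpha)) = 1
A^2 = sqrt(2*alpha/pi)
= sqrt(2 * 1.476 / pi)
= 0.969356
A = sqrt(0.969356)
= 0.9846

0.9846


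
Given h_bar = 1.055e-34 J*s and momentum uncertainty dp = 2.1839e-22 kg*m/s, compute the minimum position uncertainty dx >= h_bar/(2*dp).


dx = h_bar / (2 * dp)
= 1.055e-34 / (2 * 2.1839e-22)
= 1.055e-34 / 4.3678e-22
= 2.4154e-13 m

2.4154e-13


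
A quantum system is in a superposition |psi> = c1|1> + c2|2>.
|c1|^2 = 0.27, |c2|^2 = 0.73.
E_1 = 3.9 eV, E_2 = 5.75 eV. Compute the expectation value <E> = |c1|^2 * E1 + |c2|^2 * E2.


<E> = |c1|^2 * E1 + |c2|^2 * E2
= 0.27 * 3.9 + 0.73 * 5.75
= 1.053 + 4.1975
= 5.2505 eV

5.2505


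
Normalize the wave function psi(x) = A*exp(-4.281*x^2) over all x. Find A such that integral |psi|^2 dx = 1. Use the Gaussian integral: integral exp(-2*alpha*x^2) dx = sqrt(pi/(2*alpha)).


integral |psi|^2 dx = A^2 * sqrt(pi/(2*alpha)) = 1
A^2 = sqrt(2*alpha/pi)
= sqrt(2 * 4.281 / pi)
= 1.650869
A = sqrt(1.650869)
= 1.2849

1.2849


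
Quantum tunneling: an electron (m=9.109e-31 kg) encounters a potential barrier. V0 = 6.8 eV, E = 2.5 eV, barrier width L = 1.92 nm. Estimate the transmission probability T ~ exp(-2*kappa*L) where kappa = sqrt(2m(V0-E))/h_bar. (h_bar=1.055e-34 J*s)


V0 - E = 4.3 eV = 6.8886e-19 J
kappa = sqrt(2 * m * (V0-E)) / h_bar
= sqrt(2 * 9.109e-31 * 6.8886e-19) / 1.055e-34
= 1.0619e+10 /m
2*kappa*L = 2 * 1.0619e+10 * 1.92e-9
= 40.7751
T = exp(-40.7751) = 1.957118e-18

1.957118e-18


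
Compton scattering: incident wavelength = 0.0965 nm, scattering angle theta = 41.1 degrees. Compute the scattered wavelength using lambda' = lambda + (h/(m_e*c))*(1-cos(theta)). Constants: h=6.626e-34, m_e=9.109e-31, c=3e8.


Compton wavelength: h/(m_e*c) = 2.4247e-12 m
d_lambda = 2.4247e-12 * (1 - cos(41.1 deg))
= 2.4247e-12 * 0.246437
= 5.9754e-13 m = 0.000598 nm
lambda' = 0.0965 + 0.000598
= 0.097098 nm

0.097098


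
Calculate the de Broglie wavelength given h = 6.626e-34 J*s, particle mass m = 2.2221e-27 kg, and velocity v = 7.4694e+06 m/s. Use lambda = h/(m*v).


lambda = h / (m * v)
= 6.626e-34 / (2.2221e-27 * 7.4694e+06)
= 6.626e-34 / 1.6598e-20
= 3.9921e-14 m

3.9921e-14


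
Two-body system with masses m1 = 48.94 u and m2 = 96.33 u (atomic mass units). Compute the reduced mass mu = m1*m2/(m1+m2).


mu = m1 * m2 / (m1 + m2)
= 48.94 * 96.33 / (48.94 + 96.33)
= 4714.3902 / 145.27
= 32.4526 u

32.4526


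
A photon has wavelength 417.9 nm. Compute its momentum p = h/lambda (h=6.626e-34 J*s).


p = h / lambda
= 6.626e-34 / (417.9e-9)
= 6.626e-34 / 4.1790e-07
= 1.5855e-27 kg*m/s

1.5855e-27


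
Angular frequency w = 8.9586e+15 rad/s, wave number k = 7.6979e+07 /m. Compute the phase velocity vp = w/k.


vp = w / k
= 8.9586e+15 / 7.6979e+07
= 1.1638e+08 m/s

1.1638e+08


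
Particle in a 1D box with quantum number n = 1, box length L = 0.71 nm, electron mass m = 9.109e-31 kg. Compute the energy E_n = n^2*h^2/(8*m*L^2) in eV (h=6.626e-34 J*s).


E = n^2 * h^2 / (8 * m * L^2)
= 1^2 * (6.626e-34)^2 / (8 * 9.109e-31 * (0.71e-9)^2)
= 1 * 4.3904e-67 / (8 * 9.109e-31 * 5.0410e-19)
= 1.1952e-19 J
= 0.746 eV

0.746


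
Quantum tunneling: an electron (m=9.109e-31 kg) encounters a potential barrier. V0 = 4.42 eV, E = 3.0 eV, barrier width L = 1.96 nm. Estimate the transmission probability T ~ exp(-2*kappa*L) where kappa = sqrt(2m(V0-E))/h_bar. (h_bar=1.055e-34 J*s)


V0 - E = 1.42 eV = 2.2748e-19 J
kappa = sqrt(2 * m * (V0-E)) / h_bar
= sqrt(2 * 9.109e-31 * 2.2748e-19) / 1.055e-34
= 6.1020e+09 /m
2*kappa*L = 2 * 6.1020e+09 * 1.96e-9
= 23.9199
T = exp(-23.9199) = 4.089958e-11

4.089958e-11


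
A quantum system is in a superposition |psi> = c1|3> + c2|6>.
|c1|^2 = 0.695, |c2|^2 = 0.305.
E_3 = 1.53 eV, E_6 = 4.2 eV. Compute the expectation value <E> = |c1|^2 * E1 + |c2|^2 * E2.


<E> = |c1|^2 * E1 + |c2|^2 * E2
= 0.695 * 1.53 + 0.305 * 4.2
= 1.0634 + 1.281
= 2.3443 eV

2.3443


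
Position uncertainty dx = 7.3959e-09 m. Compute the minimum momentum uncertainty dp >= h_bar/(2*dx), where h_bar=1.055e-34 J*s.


dp = h_bar / (2 * dx)
= 1.055e-34 / (2 * 7.3959e-09)
= 1.055e-34 / 1.4792e-08
= 7.1323e-27 kg*m/s

7.1323e-27


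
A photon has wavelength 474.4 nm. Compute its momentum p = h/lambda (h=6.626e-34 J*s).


p = h / lambda
= 6.626e-34 / (474.4e-9)
= 6.626e-34 / 4.7440e-07
= 1.3967e-27 kg*m/s

1.3967e-27


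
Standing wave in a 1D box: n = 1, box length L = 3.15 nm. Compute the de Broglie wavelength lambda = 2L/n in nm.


lambda = 2L / n
= 2 * 3.15 / 1
= 6.3 / 1
= 6.3 nm

6.3


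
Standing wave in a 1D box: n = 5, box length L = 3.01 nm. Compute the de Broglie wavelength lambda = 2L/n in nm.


lambda = 2L / n
= 2 * 3.01 / 5
= 6.02 / 5
= 1.204 nm

1.204


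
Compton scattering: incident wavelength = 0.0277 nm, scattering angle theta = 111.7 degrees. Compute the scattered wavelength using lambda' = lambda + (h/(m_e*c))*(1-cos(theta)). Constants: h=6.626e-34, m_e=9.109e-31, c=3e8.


Compton wavelength: h/(m_e*c) = 2.4247e-12 m
d_lambda = 2.4247e-12 * (1 - cos(111.7 deg))
= 2.4247e-12 * 1.369747
= 3.3212e-12 m = 0.003321 nm
lambda' = 0.0277 + 0.003321
= 0.031021 nm

0.031021


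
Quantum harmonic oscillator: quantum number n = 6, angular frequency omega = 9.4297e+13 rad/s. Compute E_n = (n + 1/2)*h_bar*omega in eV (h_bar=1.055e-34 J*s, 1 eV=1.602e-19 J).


E = (n + 1/2) * h_bar * omega
= (6 + 0.5) * 1.055e-34 * 9.4297e+13
= 6.5 * 9.9483e-21
= 6.4664e-20 J
= 0.4036 eV

0.4036


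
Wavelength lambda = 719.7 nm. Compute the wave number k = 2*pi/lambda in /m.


k = 2 * pi / lambda
= 6.2832 / (719.7e-9)
= 6.2832 / 7.1970e-07
= 8.7303e+06 /m

8.7303e+06
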